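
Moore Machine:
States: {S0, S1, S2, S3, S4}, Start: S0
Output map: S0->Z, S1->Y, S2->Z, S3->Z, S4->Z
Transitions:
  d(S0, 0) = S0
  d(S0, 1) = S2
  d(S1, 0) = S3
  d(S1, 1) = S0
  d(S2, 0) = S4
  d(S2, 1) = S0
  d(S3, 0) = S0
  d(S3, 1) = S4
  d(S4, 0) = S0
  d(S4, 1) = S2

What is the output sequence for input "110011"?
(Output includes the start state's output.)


Start: S0 (output Z)
  --1--> S2 (output Z)
  --1--> S0 (output Z)
  --0--> S0 (output Z)
  --0--> S0 (output Z)
  --1--> S2 (output Z)
  --1--> S0 (output Z)

"ZZZZZZZ"


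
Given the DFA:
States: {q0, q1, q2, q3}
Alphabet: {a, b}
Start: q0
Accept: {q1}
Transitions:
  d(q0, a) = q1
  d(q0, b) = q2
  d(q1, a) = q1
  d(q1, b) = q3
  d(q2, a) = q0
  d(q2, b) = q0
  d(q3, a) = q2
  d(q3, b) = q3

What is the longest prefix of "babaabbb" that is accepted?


Run the DFA, marking each prefix where the state is accepting:
  "" -> q0 [reject]
  "b" -> q2 [reject]
  "ba" -> q0 [reject]
  "bab" -> q2 [reject]
  "baba" -> q0 [reject]
  "babaa" -> q1 [accept]
  "babaab" -> q3 [reject]
  "babaabb" -> q3 [reject]
  "babaabbb" -> q3 [reject]

"babaa"


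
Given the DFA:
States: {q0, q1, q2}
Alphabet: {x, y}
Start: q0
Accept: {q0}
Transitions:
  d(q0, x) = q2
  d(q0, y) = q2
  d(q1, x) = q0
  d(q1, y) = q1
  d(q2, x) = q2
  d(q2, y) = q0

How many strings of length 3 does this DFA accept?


Enumerating all length-3 strings:
  "xxx" -> q2 [reject]
  "xxy" -> q0 [accept]
  "xyx" -> q2 [reject]
  "xyy" -> q2 [reject]
  "yxx" -> q2 [reject]
  "yxy" -> q0 [accept]
  "yyx" -> q2 [reject]
  "yyy" -> q2 [reject]

2 out of 8


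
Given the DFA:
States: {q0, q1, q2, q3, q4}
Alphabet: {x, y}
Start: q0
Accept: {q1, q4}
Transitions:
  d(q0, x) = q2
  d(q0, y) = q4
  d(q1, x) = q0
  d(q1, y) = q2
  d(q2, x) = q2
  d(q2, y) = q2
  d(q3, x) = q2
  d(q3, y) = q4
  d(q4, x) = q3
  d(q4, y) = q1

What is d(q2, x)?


Looking up transition d(q2, x)

q2


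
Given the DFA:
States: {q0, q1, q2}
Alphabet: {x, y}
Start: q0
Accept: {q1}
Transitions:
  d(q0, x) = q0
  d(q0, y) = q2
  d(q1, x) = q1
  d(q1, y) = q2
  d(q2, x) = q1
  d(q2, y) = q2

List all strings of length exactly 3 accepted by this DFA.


All strings of length 3: 8 total
Accepted: 3

"xyx", "yxx", "yyx"


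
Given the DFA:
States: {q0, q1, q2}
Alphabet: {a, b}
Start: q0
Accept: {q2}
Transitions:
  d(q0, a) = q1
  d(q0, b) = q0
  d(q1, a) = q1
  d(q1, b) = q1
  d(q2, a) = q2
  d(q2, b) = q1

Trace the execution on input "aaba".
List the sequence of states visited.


Input: aaba
d(q0, a) = q1
d(q1, a) = q1
d(q1, b) = q1
d(q1, a) = q1


q0 -> q1 -> q1 -> q1 -> q1


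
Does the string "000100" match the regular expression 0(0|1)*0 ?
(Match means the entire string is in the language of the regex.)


|string| = 6; first = '0'; last = '0'

Yes, "000100" matches 0(0|1)*0


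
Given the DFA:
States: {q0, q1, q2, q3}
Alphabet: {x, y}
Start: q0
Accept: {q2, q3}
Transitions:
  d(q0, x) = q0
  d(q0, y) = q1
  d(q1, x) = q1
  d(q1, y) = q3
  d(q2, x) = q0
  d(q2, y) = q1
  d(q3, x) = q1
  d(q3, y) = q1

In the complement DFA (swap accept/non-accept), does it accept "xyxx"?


Trace: q0 -> q0 -> q1 -> q1 -> q1
Final: q1
Original accept: {q2, q3}
Complement: q1 is not in original accept

Yes, complement accepts (original rejects)


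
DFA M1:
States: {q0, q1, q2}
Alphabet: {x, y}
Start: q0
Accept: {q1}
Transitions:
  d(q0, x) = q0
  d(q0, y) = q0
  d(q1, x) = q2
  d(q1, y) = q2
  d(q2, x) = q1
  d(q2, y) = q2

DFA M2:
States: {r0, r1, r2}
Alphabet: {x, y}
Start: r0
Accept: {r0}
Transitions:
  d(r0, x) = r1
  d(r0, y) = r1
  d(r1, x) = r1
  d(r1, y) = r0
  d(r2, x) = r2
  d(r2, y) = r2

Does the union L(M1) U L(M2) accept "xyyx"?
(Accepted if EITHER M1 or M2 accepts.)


M1: final=q0 accepted=False
M2: final=r1 accepted=False

No, union rejects (neither accepts)


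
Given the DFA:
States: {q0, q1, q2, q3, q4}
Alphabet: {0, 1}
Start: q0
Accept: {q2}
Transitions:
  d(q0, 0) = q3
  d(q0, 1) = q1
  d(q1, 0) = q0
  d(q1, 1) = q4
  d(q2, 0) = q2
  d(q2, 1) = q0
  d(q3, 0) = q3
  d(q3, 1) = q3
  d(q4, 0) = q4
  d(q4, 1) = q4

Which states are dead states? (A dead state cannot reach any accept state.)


Forward reachability from each state:
  q0 -> reaches {q0, q1, q3, q4}, no accept state (dead)
  q1 -> reaches {q0, q1, q3, q4}, no accept state (dead)
  q2 -> reaches accept state q2 (live)
  q3 -> reaches {q3}, no accept state (dead)
  q4 -> reaches {q4}, no accept state (dead)

{q0, q1, q3, q4}


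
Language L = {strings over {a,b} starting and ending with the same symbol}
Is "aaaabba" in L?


first = 'a', last = 'a'

Yes, "aaaabba" is in L


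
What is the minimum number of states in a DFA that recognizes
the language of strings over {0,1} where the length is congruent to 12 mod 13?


States track (length) mod 13.
Need 13 states: one per remainder 0..12; accept = remainder 12.

13


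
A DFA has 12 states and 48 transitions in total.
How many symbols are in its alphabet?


Each state has exactly one transition per symbol.
|alphabet| = transitions / states = 48 / 12 = 4

4


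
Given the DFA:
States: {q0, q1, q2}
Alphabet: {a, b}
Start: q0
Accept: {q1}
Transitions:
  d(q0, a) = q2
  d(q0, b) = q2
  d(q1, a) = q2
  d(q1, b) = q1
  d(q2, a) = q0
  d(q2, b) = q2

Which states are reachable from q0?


BFS from q0:
  layer 0: {q0}
  layer 1: {q2}

{q0, q2}


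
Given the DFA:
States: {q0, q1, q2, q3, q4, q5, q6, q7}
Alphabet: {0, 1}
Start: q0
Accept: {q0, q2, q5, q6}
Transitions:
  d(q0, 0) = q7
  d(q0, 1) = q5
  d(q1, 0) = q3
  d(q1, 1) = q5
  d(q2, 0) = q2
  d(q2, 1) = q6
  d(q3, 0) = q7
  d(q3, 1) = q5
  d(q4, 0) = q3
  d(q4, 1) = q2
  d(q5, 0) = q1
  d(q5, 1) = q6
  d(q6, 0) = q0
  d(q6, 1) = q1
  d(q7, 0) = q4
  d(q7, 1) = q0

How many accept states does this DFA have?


Accept states listed: {q0, q2, q5, q6}
Counting: q0(1) q2(2) q5(3) q6(4)

4


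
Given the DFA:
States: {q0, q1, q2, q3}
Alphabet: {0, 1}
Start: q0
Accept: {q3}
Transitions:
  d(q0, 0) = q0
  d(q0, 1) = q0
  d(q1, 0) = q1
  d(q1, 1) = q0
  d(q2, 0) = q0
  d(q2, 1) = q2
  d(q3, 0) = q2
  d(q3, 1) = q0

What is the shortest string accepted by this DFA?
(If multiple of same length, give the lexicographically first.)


BFS by string length (lex-first path to each state shown):
  len 0: q0<-""
  len 1: q0<-"0"
  len 2: q0<-"00"
  len 3: q0<-"000"
  len 4: q0<-"0000"
  len 5: q0<-"00000"
  len 6: q0<-"000000"
  len 7: q0<-"0000000"
  len 8: q0<-"00000000"

No string accepted (empty language)


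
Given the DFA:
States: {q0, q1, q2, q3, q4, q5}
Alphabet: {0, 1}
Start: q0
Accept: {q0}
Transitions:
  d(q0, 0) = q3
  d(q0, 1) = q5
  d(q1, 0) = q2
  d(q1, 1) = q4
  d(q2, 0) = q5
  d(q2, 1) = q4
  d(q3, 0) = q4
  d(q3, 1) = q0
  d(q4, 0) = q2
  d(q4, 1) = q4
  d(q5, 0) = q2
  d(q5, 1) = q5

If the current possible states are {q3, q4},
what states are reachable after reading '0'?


Apply transition on '0' from each current state:
  d(q3, 0) = q4
  d(q4, 0) = q2

{q2, q4}


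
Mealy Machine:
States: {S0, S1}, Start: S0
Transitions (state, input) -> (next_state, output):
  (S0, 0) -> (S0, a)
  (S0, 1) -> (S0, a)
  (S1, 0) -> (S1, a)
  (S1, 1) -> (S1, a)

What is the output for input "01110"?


Step-by-step:
  (S0, 0) -> (S0, a)
  (S0, 1) -> (S0, a)
  (S0, 1) -> (S0, a)
  (S0, 1) -> (S0, a)
  (S0, 0) -> (S0, a)

"aaaaa"


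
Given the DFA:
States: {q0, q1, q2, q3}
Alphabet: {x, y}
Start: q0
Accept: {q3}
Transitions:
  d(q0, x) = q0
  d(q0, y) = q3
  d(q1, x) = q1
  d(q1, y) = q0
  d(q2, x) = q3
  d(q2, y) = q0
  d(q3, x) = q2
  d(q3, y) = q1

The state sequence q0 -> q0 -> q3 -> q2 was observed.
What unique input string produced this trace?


Trace back each transition to find the symbol:
  q0 --[x]--> q0
  q0 --[y]--> q3
  q3 --[x]--> q2

"xyx"


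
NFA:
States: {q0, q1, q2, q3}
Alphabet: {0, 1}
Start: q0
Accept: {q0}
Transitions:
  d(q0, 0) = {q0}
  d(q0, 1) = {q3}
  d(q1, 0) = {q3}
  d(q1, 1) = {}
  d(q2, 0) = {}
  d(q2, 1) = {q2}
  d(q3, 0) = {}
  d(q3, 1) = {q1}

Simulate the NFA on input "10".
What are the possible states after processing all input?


Start: {q0}
  --1--> {q3}
  --0--> {}

{} (empty set, no valid transitions)


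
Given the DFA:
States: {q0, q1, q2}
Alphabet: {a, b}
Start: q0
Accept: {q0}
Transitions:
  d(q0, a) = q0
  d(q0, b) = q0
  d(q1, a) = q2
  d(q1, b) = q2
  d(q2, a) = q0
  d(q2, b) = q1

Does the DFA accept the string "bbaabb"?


Trace: q0 -> q0 -> q0 -> q0 -> q0 -> q0 -> q0
Final state: q0
Accept states: {q0}

Yes, accepted (final state q0 is an accept state)


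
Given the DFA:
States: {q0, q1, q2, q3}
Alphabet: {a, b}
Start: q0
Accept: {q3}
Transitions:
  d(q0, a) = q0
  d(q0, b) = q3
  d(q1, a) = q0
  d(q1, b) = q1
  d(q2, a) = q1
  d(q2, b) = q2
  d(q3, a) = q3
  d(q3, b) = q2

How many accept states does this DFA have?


Accept states listed: {q3}
Counting: q3(1)

1


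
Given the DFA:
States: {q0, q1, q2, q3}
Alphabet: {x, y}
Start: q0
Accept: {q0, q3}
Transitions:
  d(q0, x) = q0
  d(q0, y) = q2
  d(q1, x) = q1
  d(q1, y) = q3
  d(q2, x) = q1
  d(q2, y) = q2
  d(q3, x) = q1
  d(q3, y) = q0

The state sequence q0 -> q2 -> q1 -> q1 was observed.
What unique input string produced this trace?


Trace back each transition to find the symbol:
  q0 --[y]--> q2
  q2 --[x]--> q1
  q1 --[x]--> q1

"yxx"


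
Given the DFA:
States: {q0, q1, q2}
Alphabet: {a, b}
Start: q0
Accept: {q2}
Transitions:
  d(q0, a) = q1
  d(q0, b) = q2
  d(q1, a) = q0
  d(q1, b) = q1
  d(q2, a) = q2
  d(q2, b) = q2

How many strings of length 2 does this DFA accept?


Enumerating all length-2 strings:
  "aa" -> q0 [reject]
  "ab" -> q1 [reject]
  "ba" -> q2 [accept]
  "bb" -> q2 [accept]

2 out of 4


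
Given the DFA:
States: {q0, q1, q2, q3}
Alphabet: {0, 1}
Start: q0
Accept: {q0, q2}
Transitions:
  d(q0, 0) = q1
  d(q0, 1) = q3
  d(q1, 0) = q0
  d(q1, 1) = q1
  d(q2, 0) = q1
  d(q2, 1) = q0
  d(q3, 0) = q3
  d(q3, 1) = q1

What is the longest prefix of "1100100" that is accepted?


Run the DFA, marking each prefix where the state is accepting:
  "" -> q0 [accept]
  "1" -> q3 [reject]
  "11" -> q1 [reject]
  "110" -> q0 [accept]
  "1100" -> q1 [reject]
  "11001" -> q1 [reject]
  "110010" -> q0 [accept]
  "1100100" -> q1 [reject]

"110010"


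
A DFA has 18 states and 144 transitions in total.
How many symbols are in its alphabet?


Each state has exactly one transition per symbol.
|alphabet| = transitions / states = 144 / 18 = 8

8


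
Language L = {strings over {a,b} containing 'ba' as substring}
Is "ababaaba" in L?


'ba' occurs at index 1

Yes, "ababaaba" is in L


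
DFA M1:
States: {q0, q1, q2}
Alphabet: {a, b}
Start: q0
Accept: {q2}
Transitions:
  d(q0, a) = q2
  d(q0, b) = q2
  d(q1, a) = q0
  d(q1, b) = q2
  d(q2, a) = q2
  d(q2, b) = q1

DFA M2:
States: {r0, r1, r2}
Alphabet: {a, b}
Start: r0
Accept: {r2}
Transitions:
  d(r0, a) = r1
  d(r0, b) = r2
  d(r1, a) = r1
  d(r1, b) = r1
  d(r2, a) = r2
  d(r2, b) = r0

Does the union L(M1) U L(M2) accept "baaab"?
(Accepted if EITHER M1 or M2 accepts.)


M1: final=q1 accepted=False
M2: final=r0 accepted=False

No, union rejects (neither accepts)


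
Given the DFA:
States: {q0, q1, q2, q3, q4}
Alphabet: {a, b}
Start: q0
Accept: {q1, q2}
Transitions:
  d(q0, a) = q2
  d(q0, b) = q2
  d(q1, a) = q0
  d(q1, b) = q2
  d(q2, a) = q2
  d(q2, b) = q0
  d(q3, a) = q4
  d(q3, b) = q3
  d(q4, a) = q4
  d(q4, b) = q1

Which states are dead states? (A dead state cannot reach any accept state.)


Forward reachability from each state:
  q0 -> reaches accept state q2 (live)
  q1 -> reaches accept state q1 (live)
  q2 -> reaches accept state q2 (live)
  q3 -> reaches accept state q1 (live)
  q4 -> reaches accept state q1 (live)

None (all states can reach an accept state)


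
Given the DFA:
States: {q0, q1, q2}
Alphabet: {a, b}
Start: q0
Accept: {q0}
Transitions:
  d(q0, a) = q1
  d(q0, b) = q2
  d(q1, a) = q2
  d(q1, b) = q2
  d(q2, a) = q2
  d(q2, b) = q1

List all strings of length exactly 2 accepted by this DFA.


All strings of length 2: 4 total
Accepted: 0

None


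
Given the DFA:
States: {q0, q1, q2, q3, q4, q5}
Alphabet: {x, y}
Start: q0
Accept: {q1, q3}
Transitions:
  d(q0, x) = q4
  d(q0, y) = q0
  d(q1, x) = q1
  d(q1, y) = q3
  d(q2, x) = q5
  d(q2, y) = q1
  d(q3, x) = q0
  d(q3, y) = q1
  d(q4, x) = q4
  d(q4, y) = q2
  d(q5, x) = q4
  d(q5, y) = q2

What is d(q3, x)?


Looking up transition d(q3, x)

q0


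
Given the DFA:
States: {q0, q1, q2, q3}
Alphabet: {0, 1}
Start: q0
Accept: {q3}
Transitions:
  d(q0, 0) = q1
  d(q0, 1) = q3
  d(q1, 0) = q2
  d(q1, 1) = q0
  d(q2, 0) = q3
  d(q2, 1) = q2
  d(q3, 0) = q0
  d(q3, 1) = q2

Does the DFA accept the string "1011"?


Trace: q0 -> q3 -> q0 -> q3 -> q2
Final state: q2
Accept states: {q3}

No, rejected (final state q2 is not an accept state)


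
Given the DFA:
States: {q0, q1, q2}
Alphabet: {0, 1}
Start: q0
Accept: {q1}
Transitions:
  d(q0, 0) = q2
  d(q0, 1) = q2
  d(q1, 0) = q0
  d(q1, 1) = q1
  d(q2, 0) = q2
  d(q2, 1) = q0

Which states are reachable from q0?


BFS from q0:
  layer 0: {q0}
  layer 1: {q2}

{q0, q2}


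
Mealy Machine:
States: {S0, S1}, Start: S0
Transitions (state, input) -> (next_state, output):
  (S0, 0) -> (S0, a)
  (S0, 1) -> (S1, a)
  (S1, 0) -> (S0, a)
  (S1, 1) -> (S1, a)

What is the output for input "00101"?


Step-by-step:
  (S0, 0) -> (S0, a)
  (S0, 0) -> (S0, a)
  (S0, 1) -> (S1, a)
  (S1, 0) -> (S0, a)
  (S0, 1) -> (S1, a)

"aaaaa"


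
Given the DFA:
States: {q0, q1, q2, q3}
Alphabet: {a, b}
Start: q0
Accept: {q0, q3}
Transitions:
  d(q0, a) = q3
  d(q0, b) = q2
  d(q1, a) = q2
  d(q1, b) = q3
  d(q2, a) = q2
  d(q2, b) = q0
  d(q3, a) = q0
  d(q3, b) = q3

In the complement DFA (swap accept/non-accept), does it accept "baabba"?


Trace: q0 -> q2 -> q2 -> q2 -> q0 -> q2 -> q2
Final: q2
Original accept: {q0, q3}
Complement: q2 is not in original accept

Yes, complement accepts (original rejects)


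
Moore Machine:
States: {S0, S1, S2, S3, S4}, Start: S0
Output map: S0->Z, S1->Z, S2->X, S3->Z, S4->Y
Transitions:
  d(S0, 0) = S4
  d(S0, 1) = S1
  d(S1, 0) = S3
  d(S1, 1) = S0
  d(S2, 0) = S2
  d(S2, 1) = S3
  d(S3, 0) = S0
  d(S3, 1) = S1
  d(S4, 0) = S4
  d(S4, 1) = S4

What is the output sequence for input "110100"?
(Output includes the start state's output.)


Start: S0 (output Z)
  --1--> S1 (output Z)
  --1--> S0 (output Z)
  --0--> S4 (output Y)
  --1--> S4 (output Y)
  --0--> S4 (output Y)
  --0--> S4 (output Y)

"ZZZYYYY"


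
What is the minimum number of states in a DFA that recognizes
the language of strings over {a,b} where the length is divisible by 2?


States track (length) mod 2.
Need 2 states: one per remainder 0..1; accept = remainder 0.

2


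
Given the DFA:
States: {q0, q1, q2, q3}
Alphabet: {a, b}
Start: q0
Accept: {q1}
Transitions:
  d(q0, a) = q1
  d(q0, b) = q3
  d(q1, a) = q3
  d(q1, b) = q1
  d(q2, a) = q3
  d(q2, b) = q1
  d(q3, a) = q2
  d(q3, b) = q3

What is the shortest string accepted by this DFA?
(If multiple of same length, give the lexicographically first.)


BFS by string length (lex-first path to each state shown):
  len 0: q0<-""
  len 1: q1<-"a", q3<-"b"
Found accept state at length 1.

"a"


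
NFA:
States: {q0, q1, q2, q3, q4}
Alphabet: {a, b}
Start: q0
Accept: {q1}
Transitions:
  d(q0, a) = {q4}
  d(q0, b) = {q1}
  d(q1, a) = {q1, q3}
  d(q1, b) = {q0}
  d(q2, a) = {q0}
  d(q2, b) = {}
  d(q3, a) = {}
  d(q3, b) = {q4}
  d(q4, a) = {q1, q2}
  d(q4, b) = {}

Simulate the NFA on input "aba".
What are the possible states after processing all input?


Start: {q0}
  --a--> {q4}
  --b--> {}
  --a--> {}

{} (empty set, no valid transitions)


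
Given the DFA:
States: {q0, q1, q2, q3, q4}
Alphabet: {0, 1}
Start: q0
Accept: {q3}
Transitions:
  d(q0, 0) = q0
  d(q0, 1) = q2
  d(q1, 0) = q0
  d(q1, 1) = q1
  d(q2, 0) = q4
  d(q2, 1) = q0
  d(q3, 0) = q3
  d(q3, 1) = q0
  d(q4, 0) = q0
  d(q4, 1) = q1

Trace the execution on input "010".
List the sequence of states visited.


Input: 010
d(q0, 0) = q0
d(q0, 1) = q2
d(q2, 0) = q4


q0 -> q0 -> q2 -> q4


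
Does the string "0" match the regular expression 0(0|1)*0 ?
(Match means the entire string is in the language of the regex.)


|string| = 1; first = '0'; last = '0'

No, "0" does not match 0(0|1)*0


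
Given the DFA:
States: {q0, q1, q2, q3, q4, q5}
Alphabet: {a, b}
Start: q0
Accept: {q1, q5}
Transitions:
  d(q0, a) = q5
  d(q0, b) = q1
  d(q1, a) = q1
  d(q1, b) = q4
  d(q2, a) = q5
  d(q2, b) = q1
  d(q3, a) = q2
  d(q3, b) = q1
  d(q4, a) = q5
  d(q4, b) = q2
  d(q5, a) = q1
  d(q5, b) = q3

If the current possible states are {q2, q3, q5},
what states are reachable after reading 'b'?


Apply transition on 'b' from each current state:
  d(q2, b) = q1
  d(q3, b) = q1
  d(q5, b) = q3

{q1, q3}


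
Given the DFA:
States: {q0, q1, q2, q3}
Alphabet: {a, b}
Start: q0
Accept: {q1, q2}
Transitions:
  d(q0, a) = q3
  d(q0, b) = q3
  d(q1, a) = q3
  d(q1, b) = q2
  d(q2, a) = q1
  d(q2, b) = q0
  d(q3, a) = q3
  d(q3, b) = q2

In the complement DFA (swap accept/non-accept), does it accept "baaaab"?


Trace: q0 -> q3 -> q3 -> q3 -> q3 -> q3 -> q2
Final: q2
Original accept: {q1, q2}
Complement: q2 is in original accept

No, complement rejects (original accepts)


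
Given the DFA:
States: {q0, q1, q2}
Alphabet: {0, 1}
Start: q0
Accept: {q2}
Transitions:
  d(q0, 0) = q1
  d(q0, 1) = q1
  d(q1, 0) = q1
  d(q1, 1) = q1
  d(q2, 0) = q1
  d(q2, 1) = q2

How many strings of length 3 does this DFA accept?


Enumerating all length-3 strings:
  "000" -> q1 [reject]
  "001" -> q1 [reject]
  "010" -> q1 [reject]
  "011" -> q1 [reject]
  "100" -> q1 [reject]
  "101" -> q1 [reject]
  "110" -> q1 [reject]
  "111" -> q1 [reject]

0 out of 8


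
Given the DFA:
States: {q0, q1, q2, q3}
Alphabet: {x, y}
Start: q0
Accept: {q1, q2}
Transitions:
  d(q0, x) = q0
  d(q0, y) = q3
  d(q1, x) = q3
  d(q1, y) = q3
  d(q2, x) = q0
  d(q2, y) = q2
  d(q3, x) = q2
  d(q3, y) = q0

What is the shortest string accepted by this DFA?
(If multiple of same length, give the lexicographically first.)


BFS by string length (lex-first path to each state shown):
  len 0: q0<-""
  len 1: q0<-"x", q3<-"y"
  len 2: q0<-"xx", q2<-"yx", q3<-"xy"
Found accept state at length 2.

"yx"


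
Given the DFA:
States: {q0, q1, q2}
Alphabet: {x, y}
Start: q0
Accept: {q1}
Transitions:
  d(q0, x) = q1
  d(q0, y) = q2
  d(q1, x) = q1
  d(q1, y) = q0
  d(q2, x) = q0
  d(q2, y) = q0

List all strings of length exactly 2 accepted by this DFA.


All strings of length 2: 4 total
Accepted: 1

"xx"


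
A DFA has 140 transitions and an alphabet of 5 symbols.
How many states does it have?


Each state has exactly one transition per symbol.
states = transitions / |alphabet| = 140 / 5 = 28

28


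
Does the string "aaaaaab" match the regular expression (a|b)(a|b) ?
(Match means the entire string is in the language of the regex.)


|string| = 7; first = 'a'; last = 'b'

No, "aaaaaab" does not match (a|b)(a|b)


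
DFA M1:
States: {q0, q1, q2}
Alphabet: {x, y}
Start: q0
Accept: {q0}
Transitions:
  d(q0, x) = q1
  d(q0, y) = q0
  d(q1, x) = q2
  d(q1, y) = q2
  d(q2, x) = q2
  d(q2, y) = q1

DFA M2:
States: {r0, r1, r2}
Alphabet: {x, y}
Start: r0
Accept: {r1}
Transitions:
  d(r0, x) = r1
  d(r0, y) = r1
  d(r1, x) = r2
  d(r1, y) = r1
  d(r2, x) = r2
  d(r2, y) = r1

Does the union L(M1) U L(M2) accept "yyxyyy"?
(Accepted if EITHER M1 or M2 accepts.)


M1: final=q2 accepted=False
M2: final=r1 accepted=True

Yes, union accepts


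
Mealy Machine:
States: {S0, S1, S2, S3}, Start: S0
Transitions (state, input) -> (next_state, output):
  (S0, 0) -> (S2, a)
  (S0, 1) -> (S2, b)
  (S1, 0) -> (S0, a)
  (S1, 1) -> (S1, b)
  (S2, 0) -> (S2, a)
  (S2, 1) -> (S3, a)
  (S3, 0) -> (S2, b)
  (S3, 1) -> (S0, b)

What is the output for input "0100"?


Step-by-step:
  (S0, 0) -> (S2, a)
  (S2, 1) -> (S3, a)
  (S3, 0) -> (S2, b)
  (S2, 0) -> (S2, a)

"aaba"


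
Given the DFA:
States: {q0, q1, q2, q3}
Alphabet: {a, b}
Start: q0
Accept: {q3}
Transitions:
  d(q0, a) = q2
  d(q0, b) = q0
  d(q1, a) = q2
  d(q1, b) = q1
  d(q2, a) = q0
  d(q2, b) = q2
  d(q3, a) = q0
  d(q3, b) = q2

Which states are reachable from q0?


BFS from q0:
  layer 0: {q0}
  layer 1: {q2}

{q0, q2}


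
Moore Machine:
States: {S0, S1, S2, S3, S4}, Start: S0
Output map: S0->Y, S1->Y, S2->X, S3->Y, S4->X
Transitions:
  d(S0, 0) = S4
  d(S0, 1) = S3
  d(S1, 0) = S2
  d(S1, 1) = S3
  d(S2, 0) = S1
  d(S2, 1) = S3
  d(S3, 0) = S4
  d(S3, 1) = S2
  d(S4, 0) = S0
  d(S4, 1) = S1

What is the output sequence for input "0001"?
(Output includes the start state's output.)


Start: S0 (output Y)
  --0--> S4 (output X)
  --0--> S0 (output Y)
  --0--> S4 (output X)
  --1--> S1 (output Y)

"YXYXY"


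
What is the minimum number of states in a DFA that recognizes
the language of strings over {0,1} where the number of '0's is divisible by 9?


States track (count of '0') mod 9.
Need 9 states: one per remainder 0..8; accept = remainder 0.

9


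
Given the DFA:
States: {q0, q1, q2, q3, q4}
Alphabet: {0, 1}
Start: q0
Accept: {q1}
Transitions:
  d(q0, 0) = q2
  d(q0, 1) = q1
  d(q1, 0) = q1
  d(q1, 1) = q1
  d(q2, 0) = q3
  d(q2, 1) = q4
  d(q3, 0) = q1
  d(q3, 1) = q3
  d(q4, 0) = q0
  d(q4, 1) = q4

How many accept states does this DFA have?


Accept states listed: {q1}
Counting: q1(1)

1


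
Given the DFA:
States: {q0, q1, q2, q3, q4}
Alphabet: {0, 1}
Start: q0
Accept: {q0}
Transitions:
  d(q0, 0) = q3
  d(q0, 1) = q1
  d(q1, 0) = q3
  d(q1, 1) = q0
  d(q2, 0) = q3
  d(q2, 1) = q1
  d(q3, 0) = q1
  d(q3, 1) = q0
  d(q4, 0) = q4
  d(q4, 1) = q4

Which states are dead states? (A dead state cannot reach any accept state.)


Forward reachability from each state:
  q0 -> reaches accept state q0 (live)
  q1 -> reaches accept state q0 (live)
  q2 -> reaches accept state q0 (live)
  q3 -> reaches accept state q0 (live)
  q4 -> reaches {q4}, no accept state (dead)

{q4}


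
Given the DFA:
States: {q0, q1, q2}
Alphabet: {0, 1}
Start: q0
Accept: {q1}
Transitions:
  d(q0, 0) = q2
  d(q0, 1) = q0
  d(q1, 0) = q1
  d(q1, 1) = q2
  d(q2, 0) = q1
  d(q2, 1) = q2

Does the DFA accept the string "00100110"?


Trace: q0 -> q2 -> q1 -> q2 -> q1 -> q1 -> q2 -> q2 -> q1
Final state: q1
Accept states: {q1}

Yes, accepted (final state q1 is an accept state)


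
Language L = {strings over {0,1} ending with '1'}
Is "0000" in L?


last symbol = '0'

No, "0000" is not in L


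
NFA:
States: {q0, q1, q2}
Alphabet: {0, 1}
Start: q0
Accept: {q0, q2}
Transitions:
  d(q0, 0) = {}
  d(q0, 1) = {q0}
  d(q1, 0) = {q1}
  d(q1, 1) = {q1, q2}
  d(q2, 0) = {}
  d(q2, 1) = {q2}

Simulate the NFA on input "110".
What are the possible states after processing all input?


Start: {q0}
  --1--> {q0}
  --1--> {q0}
  --0--> {}

{} (empty set, no valid transitions)


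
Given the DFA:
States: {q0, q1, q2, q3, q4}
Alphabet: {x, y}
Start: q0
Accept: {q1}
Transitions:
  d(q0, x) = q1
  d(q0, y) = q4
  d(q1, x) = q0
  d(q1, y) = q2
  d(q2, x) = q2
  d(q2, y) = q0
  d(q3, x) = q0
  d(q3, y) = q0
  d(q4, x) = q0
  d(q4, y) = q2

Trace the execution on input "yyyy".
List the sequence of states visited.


Input: yyyy
d(q0, y) = q4
d(q4, y) = q2
d(q2, y) = q0
d(q0, y) = q4


q0 -> q4 -> q2 -> q0 -> q4


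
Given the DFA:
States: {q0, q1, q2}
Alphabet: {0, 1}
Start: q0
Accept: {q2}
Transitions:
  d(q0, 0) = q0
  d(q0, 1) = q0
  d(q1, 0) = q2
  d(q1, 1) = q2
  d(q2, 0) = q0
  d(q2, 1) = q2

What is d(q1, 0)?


Looking up transition d(q1, 0)

q2


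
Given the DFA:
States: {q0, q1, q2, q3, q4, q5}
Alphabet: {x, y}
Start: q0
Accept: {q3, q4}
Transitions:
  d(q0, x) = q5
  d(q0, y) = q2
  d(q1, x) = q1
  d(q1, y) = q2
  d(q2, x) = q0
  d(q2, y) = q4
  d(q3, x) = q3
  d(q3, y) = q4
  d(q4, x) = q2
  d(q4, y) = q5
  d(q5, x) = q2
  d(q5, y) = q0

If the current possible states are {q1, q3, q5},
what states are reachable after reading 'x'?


Apply transition on 'x' from each current state:
  d(q1, x) = q1
  d(q3, x) = q3
  d(q5, x) = q2

{q1, q2, q3}


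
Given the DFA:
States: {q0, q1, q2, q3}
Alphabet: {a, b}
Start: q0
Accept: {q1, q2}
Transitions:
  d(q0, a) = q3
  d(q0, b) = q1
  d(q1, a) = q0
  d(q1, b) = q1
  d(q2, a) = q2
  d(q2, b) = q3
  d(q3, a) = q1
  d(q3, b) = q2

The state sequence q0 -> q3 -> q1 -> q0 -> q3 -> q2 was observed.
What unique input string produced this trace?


Trace back each transition to find the symbol:
  q0 --[a]--> q3
  q3 --[a]--> q1
  q1 --[a]--> q0
  q0 --[a]--> q3
  q3 --[b]--> q2

"aaaab"


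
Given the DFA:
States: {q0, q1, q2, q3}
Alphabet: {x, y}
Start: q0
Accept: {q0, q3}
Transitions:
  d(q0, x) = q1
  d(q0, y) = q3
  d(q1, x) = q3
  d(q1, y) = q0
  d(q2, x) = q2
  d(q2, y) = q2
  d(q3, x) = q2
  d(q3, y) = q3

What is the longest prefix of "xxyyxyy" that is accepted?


Run the DFA, marking each prefix where the state is accepting:
  "" -> q0 [accept]
  "x" -> q1 [reject]
  "xx" -> q3 [accept]
  "xxy" -> q3 [accept]
  "xxyy" -> q3 [accept]
  "xxyyx" -> q2 [reject]
  "xxyyxy" -> q2 [reject]
  "xxyyxyy" -> q2 [reject]

"xxyy"


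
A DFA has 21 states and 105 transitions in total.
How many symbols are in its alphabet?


Each state has exactly one transition per symbol.
|alphabet| = transitions / states = 105 / 21 = 5

5


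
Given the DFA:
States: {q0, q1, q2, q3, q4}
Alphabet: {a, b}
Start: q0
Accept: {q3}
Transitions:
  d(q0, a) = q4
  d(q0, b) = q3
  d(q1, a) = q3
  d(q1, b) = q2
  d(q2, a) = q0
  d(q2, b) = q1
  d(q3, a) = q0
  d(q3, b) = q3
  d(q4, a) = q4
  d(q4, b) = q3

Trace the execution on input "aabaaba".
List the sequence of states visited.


Input: aabaaba
d(q0, a) = q4
d(q4, a) = q4
d(q4, b) = q3
d(q3, a) = q0
d(q0, a) = q4
d(q4, b) = q3
d(q3, a) = q0


q0 -> q4 -> q4 -> q3 -> q0 -> q4 -> q3 -> q0


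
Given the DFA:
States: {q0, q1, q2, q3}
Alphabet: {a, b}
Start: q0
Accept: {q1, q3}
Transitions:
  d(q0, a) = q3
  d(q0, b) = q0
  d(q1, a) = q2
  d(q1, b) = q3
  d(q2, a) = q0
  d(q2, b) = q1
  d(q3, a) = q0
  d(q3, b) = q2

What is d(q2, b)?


Looking up transition d(q2, b)

q1


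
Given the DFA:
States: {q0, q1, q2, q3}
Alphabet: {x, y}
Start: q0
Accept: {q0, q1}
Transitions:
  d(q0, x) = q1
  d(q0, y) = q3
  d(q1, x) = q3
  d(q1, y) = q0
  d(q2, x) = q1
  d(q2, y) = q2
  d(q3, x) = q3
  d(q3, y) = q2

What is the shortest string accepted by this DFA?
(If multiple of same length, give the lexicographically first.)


BFS by string length (lex-first path to each state shown):
  len 0: q0<-""
Found accept state at length 0.

"" (empty string)


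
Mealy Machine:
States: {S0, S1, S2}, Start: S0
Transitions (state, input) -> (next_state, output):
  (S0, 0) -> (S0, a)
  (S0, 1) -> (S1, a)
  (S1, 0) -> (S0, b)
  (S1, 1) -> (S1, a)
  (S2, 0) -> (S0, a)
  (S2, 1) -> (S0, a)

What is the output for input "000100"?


Step-by-step:
  (S0, 0) -> (S0, a)
  (S0, 0) -> (S0, a)
  (S0, 0) -> (S0, a)
  (S0, 1) -> (S1, a)
  (S1, 0) -> (S0, b)
  (S0, 0) -> (S0, a)

"aaaaba"


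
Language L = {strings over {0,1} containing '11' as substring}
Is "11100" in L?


'11' occurs at index 0

Yes, "11100" is in L


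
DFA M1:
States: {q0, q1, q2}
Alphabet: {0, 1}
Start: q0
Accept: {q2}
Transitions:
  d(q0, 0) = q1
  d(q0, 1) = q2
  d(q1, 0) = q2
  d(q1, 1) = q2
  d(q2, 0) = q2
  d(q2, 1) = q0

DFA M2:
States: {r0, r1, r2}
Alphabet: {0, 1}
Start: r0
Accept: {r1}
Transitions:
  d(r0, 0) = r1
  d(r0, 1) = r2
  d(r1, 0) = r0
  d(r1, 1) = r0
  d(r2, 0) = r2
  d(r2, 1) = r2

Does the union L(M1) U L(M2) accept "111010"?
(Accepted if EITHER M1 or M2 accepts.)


M1: final=q1 accepted=False
M2: final=r2 accepted=False

No, union rejects (neither accepts)


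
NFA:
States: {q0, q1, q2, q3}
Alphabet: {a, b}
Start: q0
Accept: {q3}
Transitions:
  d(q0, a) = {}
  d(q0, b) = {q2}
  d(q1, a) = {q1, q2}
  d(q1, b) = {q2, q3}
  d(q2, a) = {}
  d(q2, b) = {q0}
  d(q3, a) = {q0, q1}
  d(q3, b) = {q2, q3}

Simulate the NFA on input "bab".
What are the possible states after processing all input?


Start: {q0}
  --b--> {q2}
  --a--> {}
  --b--> {}

{} (empty set, no valid transitions)


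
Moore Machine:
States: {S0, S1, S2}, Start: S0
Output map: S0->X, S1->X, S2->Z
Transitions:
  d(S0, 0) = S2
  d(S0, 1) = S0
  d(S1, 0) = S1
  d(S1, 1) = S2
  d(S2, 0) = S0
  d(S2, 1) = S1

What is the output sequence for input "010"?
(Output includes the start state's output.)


Start: S0 (output X)
  --0--> S2 (output Z)
  --1--> S1 (output X)
  --0--> S1 (output X)

"XZXX"


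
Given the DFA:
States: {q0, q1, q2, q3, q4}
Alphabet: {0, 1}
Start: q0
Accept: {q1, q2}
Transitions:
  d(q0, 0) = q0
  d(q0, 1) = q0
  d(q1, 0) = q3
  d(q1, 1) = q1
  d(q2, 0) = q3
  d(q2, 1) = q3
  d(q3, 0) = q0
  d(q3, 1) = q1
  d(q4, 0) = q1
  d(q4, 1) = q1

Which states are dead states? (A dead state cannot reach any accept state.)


Forward reachability from each state:
  q0 -> reaches {q0}, no accept state (dead)
  q1 -> reaches accept state q1 (live)
  q2 -> reaches accept state q1 (live)
  q3 -> reaches accept state q1 (live)
  q4 -> reaches accept state q1 (live)

{q0}


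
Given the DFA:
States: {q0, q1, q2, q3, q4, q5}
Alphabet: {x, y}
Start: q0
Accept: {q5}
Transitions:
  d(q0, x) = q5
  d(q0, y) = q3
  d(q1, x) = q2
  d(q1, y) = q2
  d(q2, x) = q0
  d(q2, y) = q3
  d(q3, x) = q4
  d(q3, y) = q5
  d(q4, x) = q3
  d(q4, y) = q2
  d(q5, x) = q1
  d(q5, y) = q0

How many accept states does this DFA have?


Accept states listed: {q5}
Counting: q5(1)

1


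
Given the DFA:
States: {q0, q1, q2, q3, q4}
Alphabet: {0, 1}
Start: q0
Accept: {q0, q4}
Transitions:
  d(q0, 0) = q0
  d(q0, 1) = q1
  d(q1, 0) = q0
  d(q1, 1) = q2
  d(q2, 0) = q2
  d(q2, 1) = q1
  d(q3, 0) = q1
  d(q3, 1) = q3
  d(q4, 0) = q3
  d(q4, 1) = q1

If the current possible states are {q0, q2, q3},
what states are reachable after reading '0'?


Apply transition on '0' from each current state:
  d(q0, 0) = q0
  d(q2, 0) = q2
  d(q3, 0) = q1

{q0, q1, q2}


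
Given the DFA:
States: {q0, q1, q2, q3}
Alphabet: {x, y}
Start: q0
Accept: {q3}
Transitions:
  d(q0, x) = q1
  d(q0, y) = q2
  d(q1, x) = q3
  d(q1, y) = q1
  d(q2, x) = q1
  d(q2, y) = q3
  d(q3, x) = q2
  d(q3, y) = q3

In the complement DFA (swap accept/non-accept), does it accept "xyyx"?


Trace: q0 -> q1 -> q1 -> q1 -> q3
Final: q3
Original accept: {q3}
Complement: q3 is in original accept

No, complement rejects (original accepts)


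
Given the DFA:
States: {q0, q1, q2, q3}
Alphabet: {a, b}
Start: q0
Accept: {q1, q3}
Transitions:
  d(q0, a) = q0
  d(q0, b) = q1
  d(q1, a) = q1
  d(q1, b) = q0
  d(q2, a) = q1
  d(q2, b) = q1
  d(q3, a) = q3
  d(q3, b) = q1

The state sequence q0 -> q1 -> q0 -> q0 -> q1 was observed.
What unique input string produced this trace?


Trace back each transition to find the symbol:
  q0 --[b]--> q1
  q1 --[b]--> q0
  q0 --[a]--> q0
  q0 --[b]--> q1

"bbab"


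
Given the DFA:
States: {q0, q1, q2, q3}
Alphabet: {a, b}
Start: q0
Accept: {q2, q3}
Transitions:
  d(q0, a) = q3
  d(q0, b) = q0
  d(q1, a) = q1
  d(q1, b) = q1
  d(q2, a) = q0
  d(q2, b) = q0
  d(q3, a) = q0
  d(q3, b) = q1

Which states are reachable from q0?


BFS from q0:
  layer 0: {q0}
  layer 1: {q3}
  layer 2: {q1}

{q0, q1, q3}


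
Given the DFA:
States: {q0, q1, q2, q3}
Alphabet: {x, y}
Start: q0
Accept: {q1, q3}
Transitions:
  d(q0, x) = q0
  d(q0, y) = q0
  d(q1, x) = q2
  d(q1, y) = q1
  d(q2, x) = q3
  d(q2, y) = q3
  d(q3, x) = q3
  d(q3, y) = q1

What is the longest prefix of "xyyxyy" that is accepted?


Run the DFA, marking each prefix where the state is accepting:
  "" -> q0 [reject]
  "x" -> q0 [reject]
  "xy" -> q0 [reject]
  "xyy" -> q0 [reject]
  "xyyx" -> q0 [reject]
  "xyyxy" -> q0 [reject]
  "xyyxyy" -> q0 [reject]

No prefix is accepted


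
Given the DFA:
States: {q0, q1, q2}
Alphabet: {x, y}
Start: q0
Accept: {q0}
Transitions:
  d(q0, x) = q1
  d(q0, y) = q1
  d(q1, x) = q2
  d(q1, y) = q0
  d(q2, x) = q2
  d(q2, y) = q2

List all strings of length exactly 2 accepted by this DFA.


All strings of length 2: 4 total
Accepted: 2

"xy", "yy"


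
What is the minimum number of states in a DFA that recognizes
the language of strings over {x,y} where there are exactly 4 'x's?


States: count = 0, 1, ..., 4 (that's 5 states), plus a dead state for count > 4.
Total: 5 + 1 = 6. Accept = count-4 state.

6


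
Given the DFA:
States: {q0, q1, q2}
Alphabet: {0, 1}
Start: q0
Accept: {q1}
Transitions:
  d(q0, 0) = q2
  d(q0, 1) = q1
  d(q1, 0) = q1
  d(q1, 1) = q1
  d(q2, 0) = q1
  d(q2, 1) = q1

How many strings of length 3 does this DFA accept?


Enumerating all length-3 strings:
  "000" -> q1 [accept]
  "001" -> q1 [accept]
  "010" -> q1 [accept]
  "011" -> q1 [accept]
  "100" -> q1 [accept]
  "101" -> q1 [accept]
  "110" -> q1 [accept]
  "111" -> q1 [accept]

8 out of 8


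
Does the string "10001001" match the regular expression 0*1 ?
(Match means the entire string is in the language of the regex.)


|string| = 8; first = '1'; last = '1'

No, "10001001" does not match 0*1


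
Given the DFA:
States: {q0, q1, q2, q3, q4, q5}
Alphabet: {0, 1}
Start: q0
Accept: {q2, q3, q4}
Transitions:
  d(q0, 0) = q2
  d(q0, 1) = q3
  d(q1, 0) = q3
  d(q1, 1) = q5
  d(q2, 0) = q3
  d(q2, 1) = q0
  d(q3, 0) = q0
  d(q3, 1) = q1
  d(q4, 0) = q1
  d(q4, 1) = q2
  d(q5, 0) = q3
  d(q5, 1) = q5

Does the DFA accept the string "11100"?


Trace: q0 -> q3 -> q1 -> q5 -> q3 -> q0
Final state: q0
Accept states: {q2, q3, q4}

No, rejected (final state q0 is not an accept state)


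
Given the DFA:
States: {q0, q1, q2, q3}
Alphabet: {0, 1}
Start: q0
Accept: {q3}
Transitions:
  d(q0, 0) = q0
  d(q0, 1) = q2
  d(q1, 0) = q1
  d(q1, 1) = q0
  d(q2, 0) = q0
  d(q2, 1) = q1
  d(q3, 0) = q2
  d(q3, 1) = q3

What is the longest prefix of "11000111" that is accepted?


Run the DFA, marking each prefix where the state is accepting:
  "" -> q0 [reject]
  "1" -> q2 [reject]
  "11" -> q1 [reject]
  "110" -> q1 [reject]
  "1100" -> q1 [reject]
  "11000" -> q1 [reject]
  "110001" -> q0 [reject]
  "1100011" -> q2 [reject]
  "11000111" -> q1 [reject]

No prefix is accepted


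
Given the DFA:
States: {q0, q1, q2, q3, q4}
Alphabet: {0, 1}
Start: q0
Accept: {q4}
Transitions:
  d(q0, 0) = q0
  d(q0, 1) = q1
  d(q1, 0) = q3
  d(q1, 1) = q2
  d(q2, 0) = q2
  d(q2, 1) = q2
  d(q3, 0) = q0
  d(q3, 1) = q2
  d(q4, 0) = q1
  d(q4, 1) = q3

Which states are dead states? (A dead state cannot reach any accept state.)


Forward reachability from each state:
  q0 -> reaches {q0, q1, q2, q3}, no accept state (dead)
  q1 -> reaches {q0, q1, q2, q3}, no accept state (dead)
  q2 -> reaches {q2}, no accept state (dead)
  q3 -> reaches {q0, q1, q2, q3}, no accept state (dead)
  q4 -> reaches accept state q4 (live)

{q0, q1, q2, q3}


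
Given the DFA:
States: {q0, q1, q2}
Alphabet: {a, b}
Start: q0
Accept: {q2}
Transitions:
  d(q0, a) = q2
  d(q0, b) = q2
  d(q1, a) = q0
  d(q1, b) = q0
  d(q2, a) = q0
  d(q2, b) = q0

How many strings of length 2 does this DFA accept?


Enumerating all length-2 strings:
  "aa" -> q0 [reject]
  "ab" -> q0 [reject]
  "ba" -> q0 [reject]
  "bb" -> q0 [reject]

0 out of 4


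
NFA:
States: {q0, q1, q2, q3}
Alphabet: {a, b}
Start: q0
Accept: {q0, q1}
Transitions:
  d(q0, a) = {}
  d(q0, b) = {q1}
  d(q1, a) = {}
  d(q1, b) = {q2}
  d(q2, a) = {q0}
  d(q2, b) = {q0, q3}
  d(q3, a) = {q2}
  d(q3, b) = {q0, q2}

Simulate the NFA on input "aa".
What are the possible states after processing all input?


Start: {q0}
  --a--> {}
  --a--> {}

{} (empty set, no valid transitions)


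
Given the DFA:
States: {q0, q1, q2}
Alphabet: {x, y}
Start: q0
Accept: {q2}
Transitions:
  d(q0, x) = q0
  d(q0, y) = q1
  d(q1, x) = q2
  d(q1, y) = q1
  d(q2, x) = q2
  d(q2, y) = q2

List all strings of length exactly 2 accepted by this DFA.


All strings of length 2: 4 total
Accepted: 1

"yx"


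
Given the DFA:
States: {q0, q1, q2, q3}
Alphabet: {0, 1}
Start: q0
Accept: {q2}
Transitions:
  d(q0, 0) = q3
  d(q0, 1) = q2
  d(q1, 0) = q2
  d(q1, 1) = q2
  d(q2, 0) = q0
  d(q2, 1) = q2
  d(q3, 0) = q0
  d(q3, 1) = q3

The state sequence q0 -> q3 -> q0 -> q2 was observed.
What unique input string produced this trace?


Trace back each transition to find the symbol:
  q0 --[0]--> q3
  q3 --[0]--> q0
  q0 --[1]--> q2

"001"


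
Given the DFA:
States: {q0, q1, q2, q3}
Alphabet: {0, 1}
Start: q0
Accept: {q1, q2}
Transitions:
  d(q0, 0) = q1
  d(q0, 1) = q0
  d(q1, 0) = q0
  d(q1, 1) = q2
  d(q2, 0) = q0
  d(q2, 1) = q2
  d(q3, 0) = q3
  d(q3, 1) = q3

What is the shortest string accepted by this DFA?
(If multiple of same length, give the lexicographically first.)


BFS by string length (lex-first path to each state shown):
  len 0: q0<-""
  len 1: q0<-"1", q1<-"0"
Found accept state at length 1.

"0"


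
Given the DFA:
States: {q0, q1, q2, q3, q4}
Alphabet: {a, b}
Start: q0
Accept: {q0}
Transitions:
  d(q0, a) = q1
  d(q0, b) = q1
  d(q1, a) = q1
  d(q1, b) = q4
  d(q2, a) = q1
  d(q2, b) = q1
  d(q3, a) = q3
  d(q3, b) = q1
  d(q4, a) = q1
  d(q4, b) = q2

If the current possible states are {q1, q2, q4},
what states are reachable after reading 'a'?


Apply transition on 'a' from each current state:
  d(q1, a) = q1
  d(q2, a) = q1
  d(q4, a) = q1

{q1}


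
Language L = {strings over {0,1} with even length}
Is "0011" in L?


length = 4; 4 mod 2 = 0

Yes, "0011" is in L


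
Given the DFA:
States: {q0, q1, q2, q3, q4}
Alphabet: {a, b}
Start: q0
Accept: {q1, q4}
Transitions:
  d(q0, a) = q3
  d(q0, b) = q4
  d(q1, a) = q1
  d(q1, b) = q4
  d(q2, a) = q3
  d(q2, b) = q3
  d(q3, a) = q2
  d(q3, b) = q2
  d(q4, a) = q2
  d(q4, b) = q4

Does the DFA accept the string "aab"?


Trace: q0 -> q3 -> q2 -> q3
Final state: q3
Accept states: {q1, q4}

No, rejected (final state q3 is not an accept state)


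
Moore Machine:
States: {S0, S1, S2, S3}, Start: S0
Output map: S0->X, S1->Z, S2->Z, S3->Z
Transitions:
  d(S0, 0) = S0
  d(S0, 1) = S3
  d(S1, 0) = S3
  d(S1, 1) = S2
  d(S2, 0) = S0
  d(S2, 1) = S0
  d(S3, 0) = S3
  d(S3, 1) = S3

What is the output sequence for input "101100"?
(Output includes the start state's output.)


Start: S0 (output X)
  --1--> S3 (output Z)
  --0--> S3 (output Z)
  --1--> S3 (output Z)
  --1--> S3 (output Z)
  --0--> S3 (output Z)
  --0--> S3 (output Z)

"XZZZZZZ"


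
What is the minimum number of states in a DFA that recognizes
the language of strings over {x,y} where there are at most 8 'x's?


States: count = 0, 1, ..., 8 (all accepting; 9 states), plus a dead state for count > 8.
Total: 9 + 1 = 10.

10


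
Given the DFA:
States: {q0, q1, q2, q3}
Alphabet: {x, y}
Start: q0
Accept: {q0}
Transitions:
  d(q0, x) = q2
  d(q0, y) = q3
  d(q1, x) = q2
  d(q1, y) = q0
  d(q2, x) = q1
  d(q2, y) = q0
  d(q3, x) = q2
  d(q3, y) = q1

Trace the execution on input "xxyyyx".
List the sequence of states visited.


Input: xxyyyx
d(q0, x) = q2
d(q2, x) = q1
d(q1, y) = q0
d(q0, y) = q3
d(q3, y) = q1
d(q1, x) = q2


q0 -> q2 -> q1 -> q0 -> q3 -> q1 -> q2


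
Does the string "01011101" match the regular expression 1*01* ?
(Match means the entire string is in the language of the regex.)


|string| = 8; first = '0'; last = '1'

No, "01011101" does not match 1*01*


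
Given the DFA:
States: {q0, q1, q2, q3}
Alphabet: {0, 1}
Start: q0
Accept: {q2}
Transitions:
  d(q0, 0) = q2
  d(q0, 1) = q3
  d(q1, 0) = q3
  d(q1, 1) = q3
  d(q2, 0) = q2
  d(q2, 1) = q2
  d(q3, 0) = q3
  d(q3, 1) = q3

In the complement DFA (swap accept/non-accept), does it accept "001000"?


Trace: q0 -> q2 -> q2 -> q2 -> q2 -> q2 -> q2
Final: q2
Original accept: {q2}
Complement: q2 is in original accept

No, complement rejects (original accepts)


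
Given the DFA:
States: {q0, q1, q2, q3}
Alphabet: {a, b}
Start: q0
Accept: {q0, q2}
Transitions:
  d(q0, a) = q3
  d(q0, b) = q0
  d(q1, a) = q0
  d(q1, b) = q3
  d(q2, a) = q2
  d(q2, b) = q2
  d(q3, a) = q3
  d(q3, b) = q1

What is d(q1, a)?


Looking up transition d(q1, a)

q0


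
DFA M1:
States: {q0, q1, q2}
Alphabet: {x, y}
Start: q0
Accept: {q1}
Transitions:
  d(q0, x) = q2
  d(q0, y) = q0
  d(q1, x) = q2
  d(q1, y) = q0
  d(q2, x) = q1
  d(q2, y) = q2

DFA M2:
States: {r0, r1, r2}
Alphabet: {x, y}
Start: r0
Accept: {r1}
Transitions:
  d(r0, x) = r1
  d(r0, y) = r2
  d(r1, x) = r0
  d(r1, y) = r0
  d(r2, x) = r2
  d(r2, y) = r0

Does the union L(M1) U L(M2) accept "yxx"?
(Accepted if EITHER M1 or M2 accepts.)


M1: final=q1 accepted=True
M2: final=r2 accepted=False

Yes, union accepts
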